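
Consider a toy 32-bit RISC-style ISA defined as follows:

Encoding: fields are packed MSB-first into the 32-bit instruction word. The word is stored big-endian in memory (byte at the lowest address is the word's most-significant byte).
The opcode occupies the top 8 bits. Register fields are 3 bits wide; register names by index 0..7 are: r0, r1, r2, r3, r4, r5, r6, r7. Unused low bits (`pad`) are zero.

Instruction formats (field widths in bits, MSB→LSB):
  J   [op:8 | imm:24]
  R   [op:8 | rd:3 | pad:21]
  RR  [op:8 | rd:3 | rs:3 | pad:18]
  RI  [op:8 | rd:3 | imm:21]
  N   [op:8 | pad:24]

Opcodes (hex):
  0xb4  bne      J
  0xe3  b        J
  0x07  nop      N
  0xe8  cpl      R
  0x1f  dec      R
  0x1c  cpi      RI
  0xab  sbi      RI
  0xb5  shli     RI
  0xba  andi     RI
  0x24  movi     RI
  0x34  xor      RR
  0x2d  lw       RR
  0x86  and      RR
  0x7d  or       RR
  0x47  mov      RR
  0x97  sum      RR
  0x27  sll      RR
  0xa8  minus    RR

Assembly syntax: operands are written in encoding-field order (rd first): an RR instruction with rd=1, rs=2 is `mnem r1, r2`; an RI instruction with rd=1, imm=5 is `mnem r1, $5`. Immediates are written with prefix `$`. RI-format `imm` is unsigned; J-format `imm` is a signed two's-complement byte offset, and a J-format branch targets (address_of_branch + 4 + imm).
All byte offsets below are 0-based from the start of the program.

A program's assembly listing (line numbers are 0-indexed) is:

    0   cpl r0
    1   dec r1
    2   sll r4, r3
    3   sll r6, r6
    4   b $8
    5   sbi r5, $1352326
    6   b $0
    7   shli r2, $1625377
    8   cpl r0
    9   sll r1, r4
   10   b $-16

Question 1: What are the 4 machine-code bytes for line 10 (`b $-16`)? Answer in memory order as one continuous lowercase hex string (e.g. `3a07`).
line 10 (b): pack op=0xe3:8|imm=-16:24 = 0xe3fffff0; big→ e3 ff ff f0

e3fffff0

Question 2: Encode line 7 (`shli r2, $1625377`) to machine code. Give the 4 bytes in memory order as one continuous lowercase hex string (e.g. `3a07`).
7. shli fields op=0xb5:8|rd=2:3|imm=1625377:21 → word b558cd21h → b5 58 cd 21

b558cd21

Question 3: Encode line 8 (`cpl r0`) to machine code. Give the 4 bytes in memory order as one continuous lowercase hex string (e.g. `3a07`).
e8000000

8. cpl fields op=0xe8:8|rd=0:3|pad=0:21 → word e8000000h → e8 00 00 00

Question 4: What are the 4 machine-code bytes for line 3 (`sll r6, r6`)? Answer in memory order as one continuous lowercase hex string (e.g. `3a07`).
27d80000

line 3 (sll): pack op=0x27:8|rd=6:3|rs=6:3|pad=0:18 = 0x27d80000; big→ 27 d8 00 00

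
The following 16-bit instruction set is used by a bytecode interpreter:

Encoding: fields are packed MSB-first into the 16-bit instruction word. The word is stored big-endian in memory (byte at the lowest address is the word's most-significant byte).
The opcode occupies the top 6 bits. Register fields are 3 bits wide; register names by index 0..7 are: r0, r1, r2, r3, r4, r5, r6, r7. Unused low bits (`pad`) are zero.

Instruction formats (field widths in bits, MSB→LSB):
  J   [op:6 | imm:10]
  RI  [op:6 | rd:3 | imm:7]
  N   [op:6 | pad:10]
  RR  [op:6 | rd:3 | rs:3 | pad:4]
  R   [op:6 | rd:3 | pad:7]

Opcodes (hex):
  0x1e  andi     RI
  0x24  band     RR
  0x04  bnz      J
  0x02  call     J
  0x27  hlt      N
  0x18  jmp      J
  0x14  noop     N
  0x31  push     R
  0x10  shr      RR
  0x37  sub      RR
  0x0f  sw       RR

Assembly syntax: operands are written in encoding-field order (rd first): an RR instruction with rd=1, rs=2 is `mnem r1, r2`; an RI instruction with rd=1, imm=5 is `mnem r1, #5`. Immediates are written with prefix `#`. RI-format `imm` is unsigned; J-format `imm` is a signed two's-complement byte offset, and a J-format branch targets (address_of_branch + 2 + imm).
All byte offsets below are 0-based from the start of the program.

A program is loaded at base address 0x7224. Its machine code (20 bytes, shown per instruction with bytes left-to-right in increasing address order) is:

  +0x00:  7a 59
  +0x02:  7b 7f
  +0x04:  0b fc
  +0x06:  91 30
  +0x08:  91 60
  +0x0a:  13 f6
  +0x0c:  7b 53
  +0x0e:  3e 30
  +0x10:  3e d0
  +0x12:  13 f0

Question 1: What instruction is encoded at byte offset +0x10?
sw r5, r5

[10] 3e d0 → 0x3ed0
  opcode bits[15:10]=0xf: sw/RR
  rd@[9:7]=0x5 ⇒ r5
  rs@[6:4]=0x5 ⇒ r5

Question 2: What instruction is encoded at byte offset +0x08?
off 0x08: read 91 60 as big → 0x9160
  opcode bits[15:10]=0x24: band/RR
  [9:7] rd=2 = r2
  [6:4] rs=6 = r6

band r2, r6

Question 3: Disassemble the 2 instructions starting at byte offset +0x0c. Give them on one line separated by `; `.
andi r6, #83; sw r4, r3

+0x0c: 7b 53 ⇒ word 0x7b53 (big)
  op=0x7b53>>10=0x1e ⇒ andi (RI)
  [9:7] rd=6 = r6
  [6:0] imm=83 = #83
+0x0e: 3e 30 ⇒ word 0x3e30 (big)
  op=0x3e30>>10=0xf ⇒ sw (RR)
  [9:7] rd=4 = r4
  [6:4] rs=3 = r3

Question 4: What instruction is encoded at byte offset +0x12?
bnz #-16

@+12  big-endian(13 f0) = 0x13f0
  op=0x13f0>>10=0x4 ⇒ bnz (J)
  imm@[9:0]=0x3f0 (s10→-16) ⇒ #-16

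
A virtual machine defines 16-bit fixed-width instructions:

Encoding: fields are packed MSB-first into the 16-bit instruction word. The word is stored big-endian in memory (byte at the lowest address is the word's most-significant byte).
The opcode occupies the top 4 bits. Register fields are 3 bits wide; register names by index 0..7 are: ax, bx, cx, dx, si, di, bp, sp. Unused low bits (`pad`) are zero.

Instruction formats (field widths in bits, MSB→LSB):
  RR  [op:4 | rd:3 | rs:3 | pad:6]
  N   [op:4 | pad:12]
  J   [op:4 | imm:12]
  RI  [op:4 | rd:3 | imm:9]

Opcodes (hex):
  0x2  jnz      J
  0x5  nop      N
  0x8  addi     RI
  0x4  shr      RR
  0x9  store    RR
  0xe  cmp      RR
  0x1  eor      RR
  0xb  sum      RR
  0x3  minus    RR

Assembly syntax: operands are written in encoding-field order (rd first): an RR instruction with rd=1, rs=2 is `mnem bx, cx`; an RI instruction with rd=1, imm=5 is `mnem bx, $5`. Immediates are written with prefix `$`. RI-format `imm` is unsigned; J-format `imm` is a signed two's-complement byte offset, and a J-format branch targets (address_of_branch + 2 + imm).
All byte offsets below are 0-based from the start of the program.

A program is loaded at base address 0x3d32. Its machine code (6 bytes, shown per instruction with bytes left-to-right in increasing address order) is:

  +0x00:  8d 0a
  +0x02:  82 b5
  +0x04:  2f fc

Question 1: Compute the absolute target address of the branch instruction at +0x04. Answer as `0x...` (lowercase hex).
0x3d34

@+04  big-endian(2f fc) = 0x2ffc
  opcode bits[15:12]=0x2: jnz/J
  imm: (w>>0)&0xfff=0xffc (s12→-4) → $-4
  target = base 0x3d32 + off 0x04 + 2 + imm -4 = 0x3d34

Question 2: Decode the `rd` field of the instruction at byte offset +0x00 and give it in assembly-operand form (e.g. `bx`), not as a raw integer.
@+00  big-endian(8d 0a) = 0x8d0a
  top 4b → 0x8 → addi [RI]
  rd: (w>>9)&0x7=0x6 → bp
  imm: (w>>0)&0x1ff=0x10a → $266

bp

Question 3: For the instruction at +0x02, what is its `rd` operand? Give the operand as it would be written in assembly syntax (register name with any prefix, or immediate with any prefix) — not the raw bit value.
off 0x02: read 82 b5 as big → 0x82b5
  opcode bits[15:12]=0x8: addi/RI
  [11:9] rd=1 = bx
  [8:0] imm=181 = $181

bx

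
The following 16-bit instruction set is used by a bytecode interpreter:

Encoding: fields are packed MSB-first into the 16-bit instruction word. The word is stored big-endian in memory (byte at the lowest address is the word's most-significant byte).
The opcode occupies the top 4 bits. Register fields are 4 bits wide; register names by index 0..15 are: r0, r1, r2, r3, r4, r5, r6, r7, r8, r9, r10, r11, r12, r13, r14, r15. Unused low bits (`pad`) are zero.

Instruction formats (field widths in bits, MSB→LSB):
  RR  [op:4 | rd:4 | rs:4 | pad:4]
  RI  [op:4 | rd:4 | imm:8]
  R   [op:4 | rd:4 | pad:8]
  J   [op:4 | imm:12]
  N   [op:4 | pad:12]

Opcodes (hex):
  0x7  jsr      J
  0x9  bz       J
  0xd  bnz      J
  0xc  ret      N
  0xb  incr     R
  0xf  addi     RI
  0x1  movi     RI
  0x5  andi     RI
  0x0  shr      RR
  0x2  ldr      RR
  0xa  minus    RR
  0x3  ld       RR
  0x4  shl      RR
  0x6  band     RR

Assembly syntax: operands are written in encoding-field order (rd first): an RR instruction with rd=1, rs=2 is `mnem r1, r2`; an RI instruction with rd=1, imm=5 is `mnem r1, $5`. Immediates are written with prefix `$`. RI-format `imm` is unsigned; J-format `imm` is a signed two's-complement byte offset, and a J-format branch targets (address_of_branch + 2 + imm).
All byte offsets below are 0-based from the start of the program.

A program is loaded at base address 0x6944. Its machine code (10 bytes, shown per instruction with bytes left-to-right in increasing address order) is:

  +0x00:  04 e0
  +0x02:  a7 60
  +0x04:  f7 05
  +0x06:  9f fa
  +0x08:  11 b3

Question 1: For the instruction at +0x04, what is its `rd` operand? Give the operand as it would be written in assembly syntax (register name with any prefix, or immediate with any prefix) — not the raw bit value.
r7

[04] f7 05 → 0xf705
  top 4b → 0xf → addi [RI]
  [11:8] rd=7 = r7
  [7:0] imm=5 = $5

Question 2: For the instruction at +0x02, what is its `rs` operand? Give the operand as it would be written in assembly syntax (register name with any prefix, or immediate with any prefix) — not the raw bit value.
r6

off 0x02: read a7 60 as big → 0xa760
  top 4b → 0xa → minus [RR]
  rd: (w>>8)&0xf=0x7 → r7
  rs: (w>>4)&0xf=0x6 → r6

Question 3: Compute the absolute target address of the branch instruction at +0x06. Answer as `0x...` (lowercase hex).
0x6946

@+06  big-endian(9f fa) = 0x9ffa
  top 4b → 0x9 → bz [J]
  [11:0] imm=4090 (s12→-6) = $-6
  target = base 0x6944 + off 0x06 + 2 + imm -6 = 0x6946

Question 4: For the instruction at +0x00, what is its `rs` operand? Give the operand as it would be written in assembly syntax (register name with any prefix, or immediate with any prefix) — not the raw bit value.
r14

@+00  big-endian(04 e0) = 0x04e0
  top 4b → 0x0 → shr [RR]
  rd@[11:8]=0x4 ⇒ r4
  rs@[7:4]=0xe ⇒ r14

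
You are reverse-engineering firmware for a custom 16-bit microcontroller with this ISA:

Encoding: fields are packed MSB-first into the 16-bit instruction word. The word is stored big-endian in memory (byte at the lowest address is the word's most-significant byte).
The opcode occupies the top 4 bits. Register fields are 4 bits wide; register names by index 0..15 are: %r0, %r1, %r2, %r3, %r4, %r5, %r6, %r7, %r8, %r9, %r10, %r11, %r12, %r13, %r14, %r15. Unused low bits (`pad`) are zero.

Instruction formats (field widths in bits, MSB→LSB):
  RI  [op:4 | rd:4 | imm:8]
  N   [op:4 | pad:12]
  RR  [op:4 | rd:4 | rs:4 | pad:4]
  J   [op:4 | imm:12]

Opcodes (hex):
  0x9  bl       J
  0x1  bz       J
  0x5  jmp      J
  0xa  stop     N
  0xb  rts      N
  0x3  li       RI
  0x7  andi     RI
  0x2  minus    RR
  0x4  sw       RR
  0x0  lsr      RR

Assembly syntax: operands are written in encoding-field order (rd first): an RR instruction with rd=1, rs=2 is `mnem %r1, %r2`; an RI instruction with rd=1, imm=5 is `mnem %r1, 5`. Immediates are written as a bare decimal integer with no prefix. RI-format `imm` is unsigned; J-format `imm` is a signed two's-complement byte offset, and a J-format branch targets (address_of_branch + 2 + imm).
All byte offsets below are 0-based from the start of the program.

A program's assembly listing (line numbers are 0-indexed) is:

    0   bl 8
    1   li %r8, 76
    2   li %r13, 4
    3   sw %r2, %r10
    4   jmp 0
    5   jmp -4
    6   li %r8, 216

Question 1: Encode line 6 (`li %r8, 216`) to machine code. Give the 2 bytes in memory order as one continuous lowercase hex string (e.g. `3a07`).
L6: li op=0x3:4|rd=8:4|imm=216:8 ⇒ 0x38d8 ⇒ big 38 d8

38d8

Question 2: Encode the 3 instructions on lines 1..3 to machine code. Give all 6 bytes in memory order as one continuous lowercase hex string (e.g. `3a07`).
384c3d0442a0

L1: li op=0x3:4|rd=8:4|imm=76:8 ⇒ 0x384c ⇒ big 38 4c
L2: li op=0x3:4|rd=13:4|imm=4:8 ⇒ 0x3d04 ⇒ big 3d 04
L3: sw op=0x4:4|rd=2:4|rs=10:4|pad=0:4 ⇒ 0x42a0 ⇒ big 42 a0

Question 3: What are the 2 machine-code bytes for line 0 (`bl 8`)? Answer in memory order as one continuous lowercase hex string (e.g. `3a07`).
0. bl fields op=0x9:4|imm=8:12 → word 9008h → 90 08

9008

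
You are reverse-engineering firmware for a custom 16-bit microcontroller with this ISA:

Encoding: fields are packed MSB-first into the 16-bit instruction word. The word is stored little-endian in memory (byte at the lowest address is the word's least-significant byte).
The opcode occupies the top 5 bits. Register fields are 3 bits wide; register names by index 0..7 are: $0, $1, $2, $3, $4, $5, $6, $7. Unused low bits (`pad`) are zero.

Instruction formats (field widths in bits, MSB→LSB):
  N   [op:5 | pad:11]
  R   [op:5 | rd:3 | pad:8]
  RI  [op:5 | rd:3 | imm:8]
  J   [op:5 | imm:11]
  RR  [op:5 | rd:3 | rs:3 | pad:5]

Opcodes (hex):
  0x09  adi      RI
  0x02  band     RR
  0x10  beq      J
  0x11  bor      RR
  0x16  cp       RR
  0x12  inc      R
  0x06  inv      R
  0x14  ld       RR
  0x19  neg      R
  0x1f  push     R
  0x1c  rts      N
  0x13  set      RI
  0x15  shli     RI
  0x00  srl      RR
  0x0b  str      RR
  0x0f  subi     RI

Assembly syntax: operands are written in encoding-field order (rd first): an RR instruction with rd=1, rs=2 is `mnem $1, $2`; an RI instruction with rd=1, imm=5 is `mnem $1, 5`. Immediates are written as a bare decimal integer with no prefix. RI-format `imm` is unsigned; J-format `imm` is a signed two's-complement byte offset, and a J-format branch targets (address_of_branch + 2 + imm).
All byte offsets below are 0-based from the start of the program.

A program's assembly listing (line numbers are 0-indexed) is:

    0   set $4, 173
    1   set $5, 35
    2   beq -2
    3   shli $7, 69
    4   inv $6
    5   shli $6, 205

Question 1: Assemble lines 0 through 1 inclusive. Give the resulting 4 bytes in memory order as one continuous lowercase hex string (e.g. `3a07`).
0. set fields op=0x13:5|rd=4:3|imm=173:8 → word 9cadh → ad 9c
1. set fields op=0x13:5|rd=5:3|imm=35:8 → word 9d23h → 23 9d

ad9c239d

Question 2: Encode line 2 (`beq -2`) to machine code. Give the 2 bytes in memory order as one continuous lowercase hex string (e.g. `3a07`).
line 2 (beq): pack op=0x10:5|imm=-2:11 = 0x87fe; little→ fe 87

fe87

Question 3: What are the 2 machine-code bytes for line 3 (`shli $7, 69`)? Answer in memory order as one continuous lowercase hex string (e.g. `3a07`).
3. shli fields op=0x15:5|rd=7:3|imm=69:8 → word af45h → 45 af

45af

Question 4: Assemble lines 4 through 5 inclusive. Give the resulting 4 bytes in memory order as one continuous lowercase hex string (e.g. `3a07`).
4. inv fields op=0x6:5|rd=6:3|pad=0:8 → word 3600h → 00 36
5. shli fields op=0x15:5|rd=6:3|imm=205:8 → word aecdh → cd ae

0036cdae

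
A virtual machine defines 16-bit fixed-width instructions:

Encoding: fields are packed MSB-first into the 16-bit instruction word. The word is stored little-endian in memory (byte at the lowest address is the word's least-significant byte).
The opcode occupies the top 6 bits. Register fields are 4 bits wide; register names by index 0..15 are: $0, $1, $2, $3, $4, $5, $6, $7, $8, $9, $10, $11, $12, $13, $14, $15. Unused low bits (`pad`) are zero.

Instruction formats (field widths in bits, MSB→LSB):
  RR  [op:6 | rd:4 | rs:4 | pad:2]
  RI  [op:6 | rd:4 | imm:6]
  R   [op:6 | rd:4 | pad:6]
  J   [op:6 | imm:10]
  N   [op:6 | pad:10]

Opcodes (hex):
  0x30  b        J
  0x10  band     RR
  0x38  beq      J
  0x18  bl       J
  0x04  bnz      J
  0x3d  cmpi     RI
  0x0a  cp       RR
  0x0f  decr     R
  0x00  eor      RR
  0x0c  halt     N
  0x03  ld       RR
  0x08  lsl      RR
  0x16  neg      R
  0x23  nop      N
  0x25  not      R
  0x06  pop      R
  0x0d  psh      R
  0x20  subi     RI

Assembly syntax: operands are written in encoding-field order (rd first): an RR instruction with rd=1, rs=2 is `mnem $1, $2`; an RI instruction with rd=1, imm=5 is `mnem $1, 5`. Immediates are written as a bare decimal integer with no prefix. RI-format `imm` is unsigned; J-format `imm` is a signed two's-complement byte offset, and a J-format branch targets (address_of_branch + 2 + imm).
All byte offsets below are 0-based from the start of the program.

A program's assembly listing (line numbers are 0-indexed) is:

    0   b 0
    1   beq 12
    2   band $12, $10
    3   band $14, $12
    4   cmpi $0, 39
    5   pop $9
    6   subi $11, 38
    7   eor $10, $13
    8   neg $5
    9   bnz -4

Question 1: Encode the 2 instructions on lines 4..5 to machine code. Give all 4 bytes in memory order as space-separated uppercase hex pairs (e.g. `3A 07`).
27 F4 40 1A

line 4 (cmpi): pack op=0x3d:6|rd=0:4|imm=39:6 = 0xf427; little→ 27 f4
line 5 (pop): pack op=0x6:6|rd=9:4|pad=0:6 = 0x1a40; little→ 40 1a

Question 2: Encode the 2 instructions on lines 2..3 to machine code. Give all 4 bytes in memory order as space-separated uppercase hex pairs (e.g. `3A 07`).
2. band fields op=0x10:6|rd=12:4|rs=10:4|pad=0:2 → word 4328h → 28 43
3. band fields op=0x10:6|rd=14:4|rs=12:4|pad=0:2 → word 43b0h → b0 43

28 43 B0 43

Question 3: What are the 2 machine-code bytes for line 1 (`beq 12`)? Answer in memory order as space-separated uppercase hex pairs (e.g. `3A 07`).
line 1 (beq): pack op=0x38:6|imm=12:10 = 0xe00c; little→ 0c e0

0C E0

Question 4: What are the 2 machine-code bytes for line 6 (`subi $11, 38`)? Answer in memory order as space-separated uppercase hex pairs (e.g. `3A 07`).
E6 82

line 6 (subi): pack op=0x20:6|rd=11:4|imm=38:6 = 0x82e6; little→ e6 82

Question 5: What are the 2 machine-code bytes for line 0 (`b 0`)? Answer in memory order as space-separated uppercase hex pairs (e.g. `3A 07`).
line 0 (b): pack op=0x30:6|imm=0:10 = 0xc000; little→ 00 c0

00 C0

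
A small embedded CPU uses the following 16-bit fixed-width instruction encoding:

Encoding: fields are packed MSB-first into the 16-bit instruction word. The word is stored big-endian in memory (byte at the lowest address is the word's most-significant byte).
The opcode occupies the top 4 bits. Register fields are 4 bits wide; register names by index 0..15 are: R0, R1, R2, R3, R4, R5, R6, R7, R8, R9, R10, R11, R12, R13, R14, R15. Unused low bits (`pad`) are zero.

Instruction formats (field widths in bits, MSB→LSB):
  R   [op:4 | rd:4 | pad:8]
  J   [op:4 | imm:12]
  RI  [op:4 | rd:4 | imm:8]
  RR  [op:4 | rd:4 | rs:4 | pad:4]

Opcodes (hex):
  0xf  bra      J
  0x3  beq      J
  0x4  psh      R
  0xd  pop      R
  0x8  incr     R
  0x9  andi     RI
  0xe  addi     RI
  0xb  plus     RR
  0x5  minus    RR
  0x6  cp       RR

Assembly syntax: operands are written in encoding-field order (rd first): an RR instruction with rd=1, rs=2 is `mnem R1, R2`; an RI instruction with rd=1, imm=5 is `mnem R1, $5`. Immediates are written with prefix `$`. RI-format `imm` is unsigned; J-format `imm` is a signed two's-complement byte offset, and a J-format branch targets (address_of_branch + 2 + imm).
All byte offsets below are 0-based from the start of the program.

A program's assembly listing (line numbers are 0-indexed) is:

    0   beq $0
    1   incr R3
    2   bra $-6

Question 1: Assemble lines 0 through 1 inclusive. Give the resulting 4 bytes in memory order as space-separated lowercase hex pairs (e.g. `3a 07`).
0. beq fields op=0x3:4|imm=0:12 → word 3000h → 30 00
1. incr fields op=0x8:4|rd=3:4|pad=0:8 → word 8300h → 83 00

30 00 83 00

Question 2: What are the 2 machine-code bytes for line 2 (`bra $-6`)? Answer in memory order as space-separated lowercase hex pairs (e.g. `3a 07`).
line 2 (bra): pack op=0xf:4|imm=-6:12 = 0xfffa; big→ ff fa

ff fa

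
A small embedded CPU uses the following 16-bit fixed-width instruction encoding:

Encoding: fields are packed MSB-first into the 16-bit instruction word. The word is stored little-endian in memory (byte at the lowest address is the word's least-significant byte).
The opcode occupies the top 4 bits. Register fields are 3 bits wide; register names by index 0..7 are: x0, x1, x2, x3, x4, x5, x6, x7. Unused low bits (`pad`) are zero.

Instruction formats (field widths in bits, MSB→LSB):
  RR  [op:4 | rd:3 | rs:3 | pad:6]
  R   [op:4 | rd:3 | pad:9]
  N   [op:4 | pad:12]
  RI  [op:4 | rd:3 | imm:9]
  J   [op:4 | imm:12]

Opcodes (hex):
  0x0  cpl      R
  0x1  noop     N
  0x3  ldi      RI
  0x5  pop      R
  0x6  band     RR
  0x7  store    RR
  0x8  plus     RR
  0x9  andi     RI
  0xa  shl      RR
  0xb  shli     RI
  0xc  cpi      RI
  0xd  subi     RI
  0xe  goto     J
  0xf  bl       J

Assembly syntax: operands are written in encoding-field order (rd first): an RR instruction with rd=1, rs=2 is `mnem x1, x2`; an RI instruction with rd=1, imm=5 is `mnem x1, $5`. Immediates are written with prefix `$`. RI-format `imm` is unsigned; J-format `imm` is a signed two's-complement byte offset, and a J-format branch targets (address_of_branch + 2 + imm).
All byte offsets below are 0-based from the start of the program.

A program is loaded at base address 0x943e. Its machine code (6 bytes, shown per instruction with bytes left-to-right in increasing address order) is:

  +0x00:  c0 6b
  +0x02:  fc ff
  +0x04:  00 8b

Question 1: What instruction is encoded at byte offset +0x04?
plus x5, x4

+0x04: 00 8b ⇒ word 0x8b00 (little)
  opcode bits[15:12]=0x8: plus/RR
  rd: (w>>9)&0x7=0x5 → x5
  rs: (w>>6)&0x7=0x4 → x4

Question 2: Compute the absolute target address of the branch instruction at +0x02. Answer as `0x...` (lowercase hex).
0x943e

@+02  little-endian(fc ff) = 0xfffc
  opcode bits[15:12]=0xf: bl/J
  [11:0] imm=4092 (s12→-4) = $-4
  target = base 0x943e + off 0x02 + 2 + imm -4 = 0x943e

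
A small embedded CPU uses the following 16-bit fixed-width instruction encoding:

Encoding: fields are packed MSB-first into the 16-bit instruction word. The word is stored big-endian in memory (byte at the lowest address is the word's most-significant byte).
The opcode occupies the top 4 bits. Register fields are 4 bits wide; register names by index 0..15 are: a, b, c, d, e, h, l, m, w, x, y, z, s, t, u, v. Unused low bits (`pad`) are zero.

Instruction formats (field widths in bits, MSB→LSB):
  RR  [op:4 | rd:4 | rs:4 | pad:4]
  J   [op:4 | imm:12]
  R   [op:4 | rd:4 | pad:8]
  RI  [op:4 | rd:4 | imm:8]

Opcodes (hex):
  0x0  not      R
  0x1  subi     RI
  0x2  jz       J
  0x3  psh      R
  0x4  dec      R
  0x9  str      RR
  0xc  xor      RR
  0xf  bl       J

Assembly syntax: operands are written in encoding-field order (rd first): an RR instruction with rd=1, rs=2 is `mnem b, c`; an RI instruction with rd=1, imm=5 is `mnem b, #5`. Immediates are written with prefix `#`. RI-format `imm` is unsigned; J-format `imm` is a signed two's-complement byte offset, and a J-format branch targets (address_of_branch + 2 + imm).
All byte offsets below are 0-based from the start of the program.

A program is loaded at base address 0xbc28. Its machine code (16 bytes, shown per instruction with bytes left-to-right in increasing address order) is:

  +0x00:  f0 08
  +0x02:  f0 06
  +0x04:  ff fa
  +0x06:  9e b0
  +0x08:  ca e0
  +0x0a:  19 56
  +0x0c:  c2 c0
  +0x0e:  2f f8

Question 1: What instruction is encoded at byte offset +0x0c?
[0c] c2 c0 → 0xc2c0
  opcode bits[15:12]=0xc: xor/RR
  [11:8] rd=2 = c
  [7:4] rs=12 = s

xor c, s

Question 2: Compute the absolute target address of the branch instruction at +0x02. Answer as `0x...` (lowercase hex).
0xbc32

[02] f0 06 → 0xf006
  op=0xf006>>12=0xf ⇒ bl (J)
  imm@[11:0]=0x6 ⇒ #6
  target = base 0xbc28 + off 0x02 + 2 + imm 6 = 0xbc32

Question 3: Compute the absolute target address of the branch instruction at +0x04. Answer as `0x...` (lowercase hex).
0xbc28

[04] ff fa → 0xfffa
  top 4b → 0xf → bl [J]
  imm: (w>>0)&0xfff=0xffa (s12→-6) → #-6
  target = base 0xbc28 + off 0x04 + 2 + imm -6 = 0xbc28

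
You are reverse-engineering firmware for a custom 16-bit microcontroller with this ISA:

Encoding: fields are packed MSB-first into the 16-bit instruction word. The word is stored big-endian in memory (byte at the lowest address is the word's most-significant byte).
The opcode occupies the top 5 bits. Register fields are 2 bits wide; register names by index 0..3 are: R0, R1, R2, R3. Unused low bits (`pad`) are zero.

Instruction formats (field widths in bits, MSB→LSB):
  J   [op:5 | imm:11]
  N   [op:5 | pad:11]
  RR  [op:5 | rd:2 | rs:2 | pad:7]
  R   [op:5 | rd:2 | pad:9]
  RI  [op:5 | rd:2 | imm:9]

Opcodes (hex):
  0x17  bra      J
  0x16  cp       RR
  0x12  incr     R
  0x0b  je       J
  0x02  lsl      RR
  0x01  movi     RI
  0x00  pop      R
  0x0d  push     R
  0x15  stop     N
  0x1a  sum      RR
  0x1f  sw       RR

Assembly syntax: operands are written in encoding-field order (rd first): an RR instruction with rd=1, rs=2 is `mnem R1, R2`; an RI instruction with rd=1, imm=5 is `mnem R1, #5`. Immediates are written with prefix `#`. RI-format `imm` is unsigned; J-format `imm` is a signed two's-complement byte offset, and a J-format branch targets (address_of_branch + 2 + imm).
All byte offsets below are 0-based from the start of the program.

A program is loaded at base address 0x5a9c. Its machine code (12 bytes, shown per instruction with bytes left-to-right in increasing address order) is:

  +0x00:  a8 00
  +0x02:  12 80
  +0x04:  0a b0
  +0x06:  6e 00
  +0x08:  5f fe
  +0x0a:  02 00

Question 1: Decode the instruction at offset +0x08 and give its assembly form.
je #-2

[08] 5f fe → 0x5ffe
  top 5b → 0xb → je [J]
  imm@[10:0]=0x7fe (s11→-2) ⇒ #-2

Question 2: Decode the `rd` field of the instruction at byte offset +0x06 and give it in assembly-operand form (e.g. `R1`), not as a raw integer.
R3

+0x06: 6e 00 ⇒ word 0x6e00 (big)
  opcode bits[15:11]=0xd: push/R
  [10:9] rd=3 = R3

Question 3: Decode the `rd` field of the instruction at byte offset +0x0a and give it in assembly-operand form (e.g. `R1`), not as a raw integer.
@+0a  big-endian(02 00) = 0x0200
  top 5b → 0x0 → pop [R]
  rd@[10:9]=0x1 ⇒ R1

R1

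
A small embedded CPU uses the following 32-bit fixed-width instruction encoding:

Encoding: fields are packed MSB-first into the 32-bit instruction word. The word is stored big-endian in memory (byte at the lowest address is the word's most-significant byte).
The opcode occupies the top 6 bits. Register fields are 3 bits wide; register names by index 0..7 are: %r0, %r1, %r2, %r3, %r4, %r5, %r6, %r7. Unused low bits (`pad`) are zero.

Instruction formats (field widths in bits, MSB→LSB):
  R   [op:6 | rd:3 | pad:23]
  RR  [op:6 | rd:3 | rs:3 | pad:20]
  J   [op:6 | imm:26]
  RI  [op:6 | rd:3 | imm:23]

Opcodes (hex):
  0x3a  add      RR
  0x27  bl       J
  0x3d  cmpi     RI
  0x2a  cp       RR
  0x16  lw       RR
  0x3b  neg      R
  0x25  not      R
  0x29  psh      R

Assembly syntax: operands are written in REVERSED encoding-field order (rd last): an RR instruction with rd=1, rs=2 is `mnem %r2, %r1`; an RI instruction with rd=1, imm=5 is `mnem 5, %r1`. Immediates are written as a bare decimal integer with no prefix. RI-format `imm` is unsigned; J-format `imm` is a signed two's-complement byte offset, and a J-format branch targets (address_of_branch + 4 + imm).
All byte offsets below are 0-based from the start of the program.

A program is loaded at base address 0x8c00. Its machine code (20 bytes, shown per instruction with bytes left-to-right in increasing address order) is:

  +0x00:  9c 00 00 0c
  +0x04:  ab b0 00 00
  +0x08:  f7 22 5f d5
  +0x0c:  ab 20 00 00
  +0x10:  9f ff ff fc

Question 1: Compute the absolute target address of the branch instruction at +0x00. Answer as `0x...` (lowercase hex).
0x8c10

+0x00: 9c 00 00 0c ⇒ word 0x9c00000c (big)
  opcode bits[31:26]=0x27: bl/J
  imm@[25:0]=0xc ⇒ 12
  target = base 0x8c00 + off 0x00 + 4 + imm 12 = 0x8c10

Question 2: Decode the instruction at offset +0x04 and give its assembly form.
off 0x04: read ab b0 00 00 as big → 0xabb00000
  op=0xabb00000>>26=0x2a ⇒ cp (RR)
  rd@[25:23]=0x7 ⇒ %r7
  rs@[22:20]=0x3 ⇒ %r3

cp %r3, %r7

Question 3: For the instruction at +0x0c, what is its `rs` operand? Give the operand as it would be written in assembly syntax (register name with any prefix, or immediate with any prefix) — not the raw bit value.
%r2

@+0c  big-endian(ab 20 00 00) = 0xab200000
  op=0xab200000>>26=0x2a ⇒ cp (RR)
  rd@[25:23]=0x6 ⇒ %r6
  rs@[22:20]=0x2 ⇒ %r2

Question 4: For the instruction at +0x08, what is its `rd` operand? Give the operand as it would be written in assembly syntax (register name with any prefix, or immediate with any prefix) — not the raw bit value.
[08] f7 22 5f d5 → 0xf7225fd5
  top 6b → 0x3d → cmpi [RI]
  rd@[25:23]=0x6 ⇒ %r6
  imm@[22:0]=0x225fd5 ⇒ 2252757

%r6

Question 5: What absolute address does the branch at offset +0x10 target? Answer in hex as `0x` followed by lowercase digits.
0x8c10

off 0x10: read 9f ff ff fc as big → 0x9ffffffc
  op=0x9ffffffc>>26=0x27 ⇒ bl (J)
  [25:0] imm=67108860 (s26→-4) = -4
  target = base 0x8c00 + off 0x10 + 4 + imm -4 = 0x8c10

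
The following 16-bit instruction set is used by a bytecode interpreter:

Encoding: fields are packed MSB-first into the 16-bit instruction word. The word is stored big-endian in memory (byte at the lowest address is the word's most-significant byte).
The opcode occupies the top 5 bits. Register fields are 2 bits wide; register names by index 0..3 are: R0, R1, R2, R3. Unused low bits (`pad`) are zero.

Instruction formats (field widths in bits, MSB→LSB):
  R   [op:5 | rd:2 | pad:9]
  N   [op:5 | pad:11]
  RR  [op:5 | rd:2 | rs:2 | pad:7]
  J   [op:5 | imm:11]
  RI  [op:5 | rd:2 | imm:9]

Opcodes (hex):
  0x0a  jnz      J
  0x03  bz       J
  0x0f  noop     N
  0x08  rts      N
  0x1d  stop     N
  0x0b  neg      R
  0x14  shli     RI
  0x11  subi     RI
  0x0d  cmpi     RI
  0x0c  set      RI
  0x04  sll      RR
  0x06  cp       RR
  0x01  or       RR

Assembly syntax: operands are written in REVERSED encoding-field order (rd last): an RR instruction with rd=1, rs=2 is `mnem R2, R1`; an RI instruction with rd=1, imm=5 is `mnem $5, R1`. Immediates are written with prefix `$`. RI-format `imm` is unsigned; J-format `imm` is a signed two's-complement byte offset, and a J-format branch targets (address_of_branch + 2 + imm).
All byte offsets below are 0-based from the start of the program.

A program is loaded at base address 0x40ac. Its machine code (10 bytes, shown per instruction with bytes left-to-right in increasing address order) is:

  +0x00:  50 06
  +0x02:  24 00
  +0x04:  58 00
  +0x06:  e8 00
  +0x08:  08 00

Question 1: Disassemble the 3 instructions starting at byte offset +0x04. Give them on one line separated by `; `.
neg R0; stop; or R0, R0

off 0x04: read 58 00 as big → 0x5800
  opcode bits[15:11]=0xb: neg/R
  [10:9] rd=0 = R0
off 0x06: read e8 00 as big → 0xe800
  opcode bits[15:11]=0x1d: stop/N
off 0x08: read 08 00 as big → 0x0800
  opcode bits[15:11]=0x1: or/RR
  [10:9] rd=0 = R0
  [8:7] rs=0 = R0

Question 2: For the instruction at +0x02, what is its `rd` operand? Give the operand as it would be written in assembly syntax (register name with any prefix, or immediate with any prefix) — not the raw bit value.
off 0x02: read 24 00 as big → 0x2400
  op=0x2400>>11=0x4 ⇒ sll (RR)
  [10:9] rd=2 = R2
  [8:7] rs=0 = R0

R2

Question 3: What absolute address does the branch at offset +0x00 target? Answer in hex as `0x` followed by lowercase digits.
0x40b4

off 0x00: read 50 06 as big → 0x5006
  op=0x5006>>11=0xa ⇒ jnz (J)
  [10:0] imm=6 = $6
  target = base 0x40ac + off 0x00 + 2 + imm 6 = 0x40b4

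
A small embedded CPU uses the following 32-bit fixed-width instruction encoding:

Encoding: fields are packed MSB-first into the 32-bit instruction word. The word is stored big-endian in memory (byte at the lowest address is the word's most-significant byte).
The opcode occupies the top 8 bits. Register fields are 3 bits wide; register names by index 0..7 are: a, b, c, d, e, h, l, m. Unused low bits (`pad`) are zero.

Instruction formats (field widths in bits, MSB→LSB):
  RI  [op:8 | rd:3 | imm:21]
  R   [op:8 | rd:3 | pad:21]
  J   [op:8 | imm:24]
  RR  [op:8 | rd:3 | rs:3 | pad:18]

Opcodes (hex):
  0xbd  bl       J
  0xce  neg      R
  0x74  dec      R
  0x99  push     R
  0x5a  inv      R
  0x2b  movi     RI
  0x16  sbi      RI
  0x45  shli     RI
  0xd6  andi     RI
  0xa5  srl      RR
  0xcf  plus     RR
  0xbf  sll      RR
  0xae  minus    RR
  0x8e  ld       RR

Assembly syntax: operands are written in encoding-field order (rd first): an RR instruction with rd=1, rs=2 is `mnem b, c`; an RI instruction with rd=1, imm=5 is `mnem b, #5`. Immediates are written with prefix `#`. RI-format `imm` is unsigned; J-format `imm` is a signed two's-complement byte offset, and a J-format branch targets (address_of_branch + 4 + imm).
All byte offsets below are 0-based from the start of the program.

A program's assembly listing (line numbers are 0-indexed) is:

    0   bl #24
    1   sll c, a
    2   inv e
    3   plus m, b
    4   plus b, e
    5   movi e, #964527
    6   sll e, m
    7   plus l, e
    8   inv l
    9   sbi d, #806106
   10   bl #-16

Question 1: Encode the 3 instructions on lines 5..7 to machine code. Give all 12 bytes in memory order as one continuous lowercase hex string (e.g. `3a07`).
line 5 (movi): pack op=0x2b:8|rd=4:3|imm=964527:21 = 0x2b8eb7af; big→ 2b 8e b7 af
line 6 (sll): pack op=0xbf:8|rd=4:3|rs=7:3|pad=0:18 = 0xbf9c0000; big→ bf 9c 00 00
line 7 (plus): pack op=0xcf:8|rd=6:3|rs=4:3|pad=0:18 = 0xcfd00000; big→ cf d0 00 00

2b8eb7afbf9c0000cfd00000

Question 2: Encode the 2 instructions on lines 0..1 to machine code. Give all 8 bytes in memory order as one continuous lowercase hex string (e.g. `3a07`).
line 0 (bl): pack op=0xbd:8|imm=24:24 = 0xbd000018; big→ bd 00 00 18
line 1 (sll): pack op=0xbf:8|rd=2:3|rs=0:3|pad=0:18 = 0xbf400000; big→ bf 40 00 00

bd000018bf400000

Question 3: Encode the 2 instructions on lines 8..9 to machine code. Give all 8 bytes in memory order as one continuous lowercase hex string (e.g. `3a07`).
5ac00000166c4cda

8. inv fields op=0x5a:8|rd=6:3|pad=0:21 → word 5ac00000h → 5a c0 00 00
9. sbi fields op=0x16:8|rd=3:3|imm=806106:21 → word 166c4cdah → 16 6c 4c da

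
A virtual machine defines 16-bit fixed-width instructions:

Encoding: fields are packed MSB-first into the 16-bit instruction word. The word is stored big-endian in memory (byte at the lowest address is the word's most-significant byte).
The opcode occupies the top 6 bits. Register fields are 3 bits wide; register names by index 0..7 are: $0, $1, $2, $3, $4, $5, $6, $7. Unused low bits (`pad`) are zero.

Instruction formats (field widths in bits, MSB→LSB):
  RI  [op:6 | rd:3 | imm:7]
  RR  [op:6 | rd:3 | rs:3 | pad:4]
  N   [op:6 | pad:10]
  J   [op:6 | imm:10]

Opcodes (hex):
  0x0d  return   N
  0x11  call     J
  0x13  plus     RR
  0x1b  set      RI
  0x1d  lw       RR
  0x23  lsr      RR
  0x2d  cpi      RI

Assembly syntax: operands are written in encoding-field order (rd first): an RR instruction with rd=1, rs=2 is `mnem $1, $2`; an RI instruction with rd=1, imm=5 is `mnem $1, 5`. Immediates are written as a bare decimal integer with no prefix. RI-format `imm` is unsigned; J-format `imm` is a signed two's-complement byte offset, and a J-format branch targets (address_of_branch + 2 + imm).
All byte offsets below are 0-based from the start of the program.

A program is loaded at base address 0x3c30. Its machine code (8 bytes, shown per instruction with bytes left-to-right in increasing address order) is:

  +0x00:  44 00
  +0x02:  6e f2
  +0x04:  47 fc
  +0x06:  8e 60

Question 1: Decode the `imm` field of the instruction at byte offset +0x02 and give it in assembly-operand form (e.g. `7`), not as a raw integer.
114

+0x02: 6e f2 ⇒ word 0x6ef2 (big)
  op=0x6ef2>>10=0x1b ⇒ set (RI)
  [9:7] rd=5 = $5
  [6:0] imm=114 = 114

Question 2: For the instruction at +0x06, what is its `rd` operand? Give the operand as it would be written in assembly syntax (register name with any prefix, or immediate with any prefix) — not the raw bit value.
off 0x06: read 8e 60 as big → 0x8e60
  op=0x8e60>>10=0x23 ⇒ lsr (RR)
  rd: (w>>7)&0x7=0x4 → $4
  rs: (w>>4)&0x7=0x6 → $6

$4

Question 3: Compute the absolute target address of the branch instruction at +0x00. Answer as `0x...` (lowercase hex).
+0x00: 44 00 ⇒ word 0x4400 (big)
  op=0x4400>>10=0x11 ⇒ call (J)
  [9:0] imm=0 = 0
  target = base 0x3c30 + off 0x00 + 2 + imm 0 = 0x3c32

0x3c32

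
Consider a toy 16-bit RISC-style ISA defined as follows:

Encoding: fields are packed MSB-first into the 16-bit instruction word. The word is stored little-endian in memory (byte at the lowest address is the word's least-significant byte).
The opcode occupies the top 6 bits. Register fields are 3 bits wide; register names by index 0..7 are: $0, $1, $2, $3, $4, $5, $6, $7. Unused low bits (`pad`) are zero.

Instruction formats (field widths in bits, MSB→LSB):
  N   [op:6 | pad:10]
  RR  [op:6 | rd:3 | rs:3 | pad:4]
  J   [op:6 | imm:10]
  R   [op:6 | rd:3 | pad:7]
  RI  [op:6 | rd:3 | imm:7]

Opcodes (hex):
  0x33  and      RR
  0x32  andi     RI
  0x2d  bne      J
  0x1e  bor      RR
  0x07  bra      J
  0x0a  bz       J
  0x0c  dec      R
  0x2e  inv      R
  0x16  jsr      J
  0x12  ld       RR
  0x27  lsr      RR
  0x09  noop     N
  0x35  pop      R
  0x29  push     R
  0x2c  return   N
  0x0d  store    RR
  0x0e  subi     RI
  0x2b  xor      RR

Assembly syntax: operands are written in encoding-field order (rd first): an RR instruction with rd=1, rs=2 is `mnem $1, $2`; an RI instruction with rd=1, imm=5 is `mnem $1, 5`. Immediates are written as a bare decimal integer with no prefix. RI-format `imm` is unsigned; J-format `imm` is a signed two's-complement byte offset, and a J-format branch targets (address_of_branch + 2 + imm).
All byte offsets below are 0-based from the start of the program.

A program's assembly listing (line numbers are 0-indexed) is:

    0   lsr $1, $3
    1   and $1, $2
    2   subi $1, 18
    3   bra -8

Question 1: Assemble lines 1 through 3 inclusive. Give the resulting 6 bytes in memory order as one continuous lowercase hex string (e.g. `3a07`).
a0cc9238f81f

1. and fields op=0x33:6|rd=1:3|rs=2:3|pad=0:4 → word cca0h → a0 cc
2. subi fields op=0xe:6|rd=1:3|imm=18:7 → word 3892h → 92 38
3. bra fields op=0x7:6|imm=-8:10 → word 1ff8h → f8 1f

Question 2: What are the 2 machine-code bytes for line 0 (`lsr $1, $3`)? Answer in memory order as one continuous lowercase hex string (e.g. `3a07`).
line 0 (lsr): pack op=0x27:6|rd=1:3|rs=3:3|pad=0:4 = 0x9cb0; little→ b0 9c

b09c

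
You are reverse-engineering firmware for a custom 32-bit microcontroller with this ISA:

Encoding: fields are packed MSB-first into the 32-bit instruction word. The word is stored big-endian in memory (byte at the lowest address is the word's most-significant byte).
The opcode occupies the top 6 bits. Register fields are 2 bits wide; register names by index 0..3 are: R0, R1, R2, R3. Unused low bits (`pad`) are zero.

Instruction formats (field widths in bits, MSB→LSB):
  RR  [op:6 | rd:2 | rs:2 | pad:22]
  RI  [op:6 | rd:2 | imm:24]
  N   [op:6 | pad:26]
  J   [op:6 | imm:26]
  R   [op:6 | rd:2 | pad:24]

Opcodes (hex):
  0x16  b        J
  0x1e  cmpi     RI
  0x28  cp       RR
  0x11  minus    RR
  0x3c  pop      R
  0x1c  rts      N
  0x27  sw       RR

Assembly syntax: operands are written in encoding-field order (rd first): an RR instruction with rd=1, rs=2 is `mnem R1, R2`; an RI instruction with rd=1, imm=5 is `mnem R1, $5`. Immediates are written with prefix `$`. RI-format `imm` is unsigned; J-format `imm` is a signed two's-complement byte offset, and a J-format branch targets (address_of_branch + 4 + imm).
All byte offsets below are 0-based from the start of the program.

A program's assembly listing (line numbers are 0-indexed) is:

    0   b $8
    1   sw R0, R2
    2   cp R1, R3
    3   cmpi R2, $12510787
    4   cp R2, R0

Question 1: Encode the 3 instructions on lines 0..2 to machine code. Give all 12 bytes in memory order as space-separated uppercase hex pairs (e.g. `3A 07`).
0. b fields op=0x16:6|imm=8:26 → word 58000008h → 58 00 00 08
1. sw fields op=0x27:6|rd=0:2|rs=2:2|pad=0:22 → word 9c800000h → 9c 80 00 00
2. cp fields op=0x28:6|rd=1:2|rs=3:2|pad=0:22 → word a1c00000h → a1 c0 00 00

58 00 00 08 9C 80 00 00 A1 C0 00 00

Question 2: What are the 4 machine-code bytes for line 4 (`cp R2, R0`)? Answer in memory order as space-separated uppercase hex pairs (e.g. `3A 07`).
A2 00 00 00

line 4 (cp): pack op=0x28:6|rd=2:2|rs=0:2|pad=0:22 = 0xa2000000; big→ a2 00 00 00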